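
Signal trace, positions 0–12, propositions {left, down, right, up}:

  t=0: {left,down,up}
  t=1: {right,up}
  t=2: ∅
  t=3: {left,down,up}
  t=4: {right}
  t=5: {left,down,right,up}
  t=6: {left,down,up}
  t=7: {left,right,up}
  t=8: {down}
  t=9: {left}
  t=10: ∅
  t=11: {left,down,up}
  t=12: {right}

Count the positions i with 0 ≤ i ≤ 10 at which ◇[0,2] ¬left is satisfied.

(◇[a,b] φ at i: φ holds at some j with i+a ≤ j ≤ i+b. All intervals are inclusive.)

Evaluate at each i in [0,10]:
  i=0: ✓ (witness j=1)
  i=1: ✓ (witness j=1)
  i=2: ✓ (witness j=2)
  i=3: ✓ (witness j=4)
  i=4: ✓ (witness j=4)
  i=5: ✗ (none in [5,7])
  i=6: ✓ (witness j=8)
  i=7: ✓ (witness j=8)
  i=8: ✓ (witness j=8)
  i=9: ✓ (witness j=10)
  i=10: ✓ (witness j=10)
Positions where it holds: {0, 1, 2, 3, 4, 6, 7, 8, 9, 10} → 10.

10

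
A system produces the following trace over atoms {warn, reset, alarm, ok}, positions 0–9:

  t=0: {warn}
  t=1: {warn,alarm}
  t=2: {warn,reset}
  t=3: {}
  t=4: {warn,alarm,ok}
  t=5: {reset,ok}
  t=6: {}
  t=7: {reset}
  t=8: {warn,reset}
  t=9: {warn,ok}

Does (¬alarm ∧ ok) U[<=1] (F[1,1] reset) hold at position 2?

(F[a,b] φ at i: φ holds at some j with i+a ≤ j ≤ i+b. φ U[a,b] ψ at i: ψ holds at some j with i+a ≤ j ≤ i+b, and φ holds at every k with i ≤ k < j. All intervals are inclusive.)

Need some j in [2,3] with F[1,1] reset, and (¬alarm ∧ ok) at every k in [2,j-1].
  j=2: F[1,1] reset — fails (none in [3,3]).
  j=3: F[1,1] reset — fails (none in [4,4]).
No j in the window works → until fails.

No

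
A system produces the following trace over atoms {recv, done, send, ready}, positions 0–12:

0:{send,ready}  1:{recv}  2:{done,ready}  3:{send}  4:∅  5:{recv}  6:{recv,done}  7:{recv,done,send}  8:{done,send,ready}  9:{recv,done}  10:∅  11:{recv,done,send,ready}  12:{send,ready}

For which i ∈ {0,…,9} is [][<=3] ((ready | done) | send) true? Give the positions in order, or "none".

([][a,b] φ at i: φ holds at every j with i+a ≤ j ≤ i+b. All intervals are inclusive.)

6

Evaluate at each i in [0,9]:
  i=0: ✗ (fails at j=1)
  i=1: ✗ (fails at j=1)
  i=2: ✗ (fails at j=4)
  i=3: ✗ (fails at j=4)
  i=4: ✗ (fails at j=4)
  i=5: ✗ (fails at j=5)
  i=6: ✓ (all of [6,9])
  i=7: ✗ (fails at j=10)
  i=8: ✗ (fails at j=10)
  i=9: ✗ (fails at j=10)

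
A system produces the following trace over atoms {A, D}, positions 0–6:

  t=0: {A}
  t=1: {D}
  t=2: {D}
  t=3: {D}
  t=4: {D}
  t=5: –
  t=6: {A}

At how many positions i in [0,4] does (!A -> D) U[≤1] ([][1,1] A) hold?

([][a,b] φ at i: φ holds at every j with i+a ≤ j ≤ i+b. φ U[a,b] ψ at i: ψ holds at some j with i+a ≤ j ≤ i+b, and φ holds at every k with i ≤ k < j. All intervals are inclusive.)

Evaluate at each i in [0,4]:
  i=0: ✗ (no rhs in [0,1])
  i=1: ✗ (no rhs in [1,2])
  i=2: ✗ (no rhs in [2,3])
  i=3: ✗ (no rhs in [3,4])
  i=4: ✓ (rhs at j=5; lhs holds on [4,4])
Positions where it holds: {4} → 1.

1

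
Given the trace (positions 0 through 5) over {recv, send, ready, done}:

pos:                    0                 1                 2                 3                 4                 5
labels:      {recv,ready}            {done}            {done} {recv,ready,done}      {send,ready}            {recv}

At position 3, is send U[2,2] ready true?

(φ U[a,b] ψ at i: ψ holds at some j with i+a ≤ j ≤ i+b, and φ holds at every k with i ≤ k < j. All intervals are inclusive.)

Need some j in [5,5] with ready, and send at every k in [3,j-1].
  j=5: ready false.
No j in the window works → until fails.

No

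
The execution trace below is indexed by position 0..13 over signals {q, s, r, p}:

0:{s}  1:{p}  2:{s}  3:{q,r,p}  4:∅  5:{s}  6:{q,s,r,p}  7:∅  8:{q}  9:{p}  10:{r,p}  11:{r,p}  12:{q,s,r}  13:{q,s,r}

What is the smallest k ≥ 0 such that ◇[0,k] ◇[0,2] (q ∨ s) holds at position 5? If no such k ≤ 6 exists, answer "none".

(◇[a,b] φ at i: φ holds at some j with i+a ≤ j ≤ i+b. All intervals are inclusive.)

0

Scan j = 5,6,… for ◇[0,2] (q ∨ s):
  j=5: holds
First hit at j=5, so smallest k = 5-5 = 0.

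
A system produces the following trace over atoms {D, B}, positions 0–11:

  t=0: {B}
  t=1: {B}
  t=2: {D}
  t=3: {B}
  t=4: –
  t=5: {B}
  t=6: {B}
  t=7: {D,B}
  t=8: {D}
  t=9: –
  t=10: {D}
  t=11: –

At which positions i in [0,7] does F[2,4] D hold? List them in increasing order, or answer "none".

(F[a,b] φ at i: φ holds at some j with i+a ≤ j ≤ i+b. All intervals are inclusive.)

Evaluate at each i in [0,7]:
  i=0: ✓ (witness j=2)
  i=1: ✗ (none in [3,5])
  i=2: ✗ (none in [4,6])
  i=3: ✓ (witness j=7)
  i=4: ✓ (witness j=7)
  i=5: ✓ (witness j=7)
  i=6: ✓ (witness j=8)
  i=7: ✓ (witness j=10)

0, 3, 4, 5, 6, 7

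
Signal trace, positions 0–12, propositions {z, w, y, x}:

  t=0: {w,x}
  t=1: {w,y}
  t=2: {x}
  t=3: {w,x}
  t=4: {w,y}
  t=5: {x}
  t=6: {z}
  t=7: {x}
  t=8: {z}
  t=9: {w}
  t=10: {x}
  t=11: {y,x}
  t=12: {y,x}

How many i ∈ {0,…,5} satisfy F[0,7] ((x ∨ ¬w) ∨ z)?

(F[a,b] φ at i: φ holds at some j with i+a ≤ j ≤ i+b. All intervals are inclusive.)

6

Evaluate at each i in [0,5]:
  i=0: ✓ (witness j=0)
  i=1: ✓ (witness j=2)
  i=2: ✓ (witness j=2)
  i=3: ✓ (witness j=3)
  i=4: ✓ (witness j=5)
  i=5: ✓ (witness j=5)
Positions where it holds: {0, 1, 2, 3, 4, 5} → 6.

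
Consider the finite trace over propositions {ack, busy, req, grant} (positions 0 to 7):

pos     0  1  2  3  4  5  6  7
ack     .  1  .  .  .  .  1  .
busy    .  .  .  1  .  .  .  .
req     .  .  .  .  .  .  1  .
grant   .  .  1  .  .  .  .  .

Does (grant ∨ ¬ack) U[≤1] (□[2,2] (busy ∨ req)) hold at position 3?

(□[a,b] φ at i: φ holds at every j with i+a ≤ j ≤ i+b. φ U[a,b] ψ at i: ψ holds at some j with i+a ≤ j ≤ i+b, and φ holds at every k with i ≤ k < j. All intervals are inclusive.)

Need some j in [3,4] with □[2,2] (busy ∨ req), and (grant ∨ ¬ack) at every k in [3,j-1].
  j=3: □[2,2] (busy ∨ req) — fails at 5.
  j=4: □[2,2] (busy ∨ req) holds; (grant ∨ ¬ack) holds at every k in [3,3] → satisfied.

True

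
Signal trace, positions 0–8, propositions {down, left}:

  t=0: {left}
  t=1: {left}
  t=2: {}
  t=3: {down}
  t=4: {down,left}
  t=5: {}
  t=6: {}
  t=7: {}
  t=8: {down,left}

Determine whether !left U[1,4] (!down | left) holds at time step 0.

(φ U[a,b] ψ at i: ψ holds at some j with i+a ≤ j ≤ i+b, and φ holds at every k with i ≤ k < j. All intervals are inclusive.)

No

Need some j in [1,4] with (!down | left), and !left at every k in [0,j-1].
  j=1: (!down | left) holds, but !left fails at k=0 → not this j.
  j=2: (!down | left) holds, but !left fails at k=0 → not this j.
  j=3: (!down | left) false.
  j=4: (!down | left) holds, but !left fails at k=0 → not this j.
No j in the window works → until fails.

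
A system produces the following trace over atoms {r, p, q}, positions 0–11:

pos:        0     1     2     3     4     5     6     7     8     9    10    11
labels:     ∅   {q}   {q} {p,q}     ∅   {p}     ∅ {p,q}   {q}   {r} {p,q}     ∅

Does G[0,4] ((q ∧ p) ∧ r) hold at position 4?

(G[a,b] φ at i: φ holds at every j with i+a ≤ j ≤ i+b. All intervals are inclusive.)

No

Check ((q ∧ p) ∧ r) at every j in [4,8]:
  j=4: false
  j=5: false
  j=6: false
  j=7: false
  j=8: false
Fails at j=4 → formula fails.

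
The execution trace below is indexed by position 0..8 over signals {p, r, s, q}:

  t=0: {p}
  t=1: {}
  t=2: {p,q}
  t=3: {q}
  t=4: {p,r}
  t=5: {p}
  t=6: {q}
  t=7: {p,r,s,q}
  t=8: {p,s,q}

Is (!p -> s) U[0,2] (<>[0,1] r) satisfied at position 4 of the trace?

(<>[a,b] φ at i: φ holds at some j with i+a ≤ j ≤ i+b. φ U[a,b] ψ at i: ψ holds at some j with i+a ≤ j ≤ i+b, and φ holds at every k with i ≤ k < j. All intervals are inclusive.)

Need some j in [4,6] with <>[0,1] r, and (!p -> s) at every k in [4,j-1].
  j=4: <>[0,1] r holds; no prefix to check → satisfied.

Yes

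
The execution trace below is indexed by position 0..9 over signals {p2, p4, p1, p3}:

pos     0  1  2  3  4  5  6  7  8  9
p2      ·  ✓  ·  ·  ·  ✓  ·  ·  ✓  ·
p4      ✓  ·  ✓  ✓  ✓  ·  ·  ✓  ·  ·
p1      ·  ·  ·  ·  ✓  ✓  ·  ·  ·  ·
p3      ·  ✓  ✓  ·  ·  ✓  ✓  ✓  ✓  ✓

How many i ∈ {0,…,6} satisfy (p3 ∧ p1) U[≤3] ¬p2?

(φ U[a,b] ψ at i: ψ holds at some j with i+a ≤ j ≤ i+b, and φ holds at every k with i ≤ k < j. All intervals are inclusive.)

Evaluate at each i in [0,6]:
  i=0: ✓ (rhs at j=0)
  i=1: ✗ (lhs fails at k=1 before rhs at j=2)
  i=2: ✓ (rhs at j=2)
  i=3: ✓ (rhs at j=3)
  i=4: ✓ (rhs at j=4)
  i=5: ✓ (rhs at j=6; lhs holds on [5,5])
  i=6: ✓ (rhs at j=6)
Positions where it holds: {0, 2, 3, 4, 5, 6} → 6.

6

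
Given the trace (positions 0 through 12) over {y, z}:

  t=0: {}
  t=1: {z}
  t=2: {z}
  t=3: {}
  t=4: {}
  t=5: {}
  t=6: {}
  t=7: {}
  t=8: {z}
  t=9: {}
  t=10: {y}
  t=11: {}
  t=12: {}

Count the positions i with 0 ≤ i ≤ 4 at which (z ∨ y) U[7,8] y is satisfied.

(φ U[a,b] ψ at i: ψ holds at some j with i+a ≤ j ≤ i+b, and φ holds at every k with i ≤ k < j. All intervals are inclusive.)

Evaluate at each i in [0,4]:
  i=0: ✗ (no rhs in [7,8])
  i=1: ✗ (no rhs in [8,9])
  i=2: ✗ (lhs fails at k=3 before rhs at j=10)
  i=3: ✗ (lhs fails at k=3 before rhs at j=10)
  i=4: ✗ (no rhs in [11,12])
Positions where it holds: {} → 0.

0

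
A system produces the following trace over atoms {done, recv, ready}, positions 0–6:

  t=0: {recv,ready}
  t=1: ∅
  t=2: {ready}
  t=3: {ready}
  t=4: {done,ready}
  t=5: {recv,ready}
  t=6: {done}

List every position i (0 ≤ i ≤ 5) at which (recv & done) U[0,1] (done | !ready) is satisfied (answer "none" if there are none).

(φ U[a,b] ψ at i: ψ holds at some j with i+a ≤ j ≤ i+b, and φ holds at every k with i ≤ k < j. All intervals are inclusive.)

1, 4

Evaluate at each i in [0,5]:
  i=0: ✗ (lhs fails at k=0 before rhs at j=1)
  i=1: ✓ (rhs at j=1)
  i=2: ✗ (no rhs in [2,3])
  i=3: ✗ (lhs fails at k=3 before rhs at j=4)
  i=4: ✓ (rhs at j=4)
  i=5: ✗ (lhs fails at k=5 before rhs at j=6)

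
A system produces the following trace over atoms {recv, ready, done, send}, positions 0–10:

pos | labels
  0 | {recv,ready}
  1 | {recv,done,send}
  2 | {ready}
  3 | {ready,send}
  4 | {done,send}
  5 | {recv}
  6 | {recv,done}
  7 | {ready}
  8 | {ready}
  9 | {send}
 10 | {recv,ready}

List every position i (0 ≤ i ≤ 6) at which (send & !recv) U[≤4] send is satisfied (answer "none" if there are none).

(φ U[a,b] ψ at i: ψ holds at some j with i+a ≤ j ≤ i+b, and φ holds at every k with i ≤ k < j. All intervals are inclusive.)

1, 3, 4

Evaluate at each i in [0,6]:
  i=0: ✗ (lhs fails at k=0 before rhs at j=1)
  i=1: ✓ (rhs at j=1)
  i=2: ✗ (lhs fails at k=2 before rhs at j=3)
  i=3: ✓ (rhs at j=3)
  i=4: ✓ (rhs at j=4)
  i=5: ✗ (lhs fails at k=5 before rhs at j=9)
  i=6: ✗ (lhs fails at k=6 before rhs at j=9)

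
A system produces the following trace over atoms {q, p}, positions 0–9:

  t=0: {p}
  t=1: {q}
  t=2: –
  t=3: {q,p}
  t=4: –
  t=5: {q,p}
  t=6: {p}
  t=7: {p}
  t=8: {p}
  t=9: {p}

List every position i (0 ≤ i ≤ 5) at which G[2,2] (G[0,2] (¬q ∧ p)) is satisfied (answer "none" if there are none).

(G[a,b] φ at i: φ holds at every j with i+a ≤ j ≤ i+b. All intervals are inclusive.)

Evaluate at each i in [0,5]:
  i=0: ✗ (fails at j=2)
  i=1: ✗ (fails at j=3)
  i=2: ✗ (fails at j=4)
  i=3: ✗ (fails at j=5)
  i=4: ✓ (all of [6,6])
  i=5: ✓ (all of [7,7])

4, 5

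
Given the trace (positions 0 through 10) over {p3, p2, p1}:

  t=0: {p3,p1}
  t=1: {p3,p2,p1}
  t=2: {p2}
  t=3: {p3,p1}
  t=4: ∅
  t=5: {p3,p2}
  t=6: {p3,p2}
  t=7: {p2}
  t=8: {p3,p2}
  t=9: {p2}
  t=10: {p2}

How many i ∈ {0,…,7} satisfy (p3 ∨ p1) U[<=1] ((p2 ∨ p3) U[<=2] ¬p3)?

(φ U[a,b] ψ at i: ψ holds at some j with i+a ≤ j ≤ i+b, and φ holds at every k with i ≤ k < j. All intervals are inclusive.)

Evaluate at each i in [0,7]:
  i=0: ✓ (rhs at j=0)
  i=1: ✓ (rhs at j=1)
  i=2: ✓ (rhs at j=2)
  i=3: ✓ (rhs at j=3)
  i=4: ✓ (rhs at j=4)
  i=5: ✓ (rhs at j=5)
  i=6: ✓ (rhs at j=6)
  i=7: ✓ (rhs at j=7)
Positions where it holds: {0, 1, 2, 3, 4, 5, 6, 7} → 8.

8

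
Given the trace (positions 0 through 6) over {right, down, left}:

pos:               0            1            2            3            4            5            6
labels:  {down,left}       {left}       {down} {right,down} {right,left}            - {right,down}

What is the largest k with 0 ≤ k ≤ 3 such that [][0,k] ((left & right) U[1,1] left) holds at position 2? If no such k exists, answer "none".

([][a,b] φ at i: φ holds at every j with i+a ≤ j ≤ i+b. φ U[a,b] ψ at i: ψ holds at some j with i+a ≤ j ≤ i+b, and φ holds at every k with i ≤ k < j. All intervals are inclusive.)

((left & right) U[1,1] left) must hold from j=2 onward; find where it first fails.
  j=2: fails → no k works.

none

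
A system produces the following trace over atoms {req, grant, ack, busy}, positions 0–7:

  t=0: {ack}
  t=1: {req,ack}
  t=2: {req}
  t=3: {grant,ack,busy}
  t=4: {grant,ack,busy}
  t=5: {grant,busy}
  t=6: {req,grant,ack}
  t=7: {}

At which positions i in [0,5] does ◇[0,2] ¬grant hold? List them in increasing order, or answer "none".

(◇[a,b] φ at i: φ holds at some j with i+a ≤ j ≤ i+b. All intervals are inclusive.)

Evaluate at each i in [0,5]:
  i=0: ✓ (witness j=0)
  i=1: ✓ (witness j=1)
  i=2: ✓ (witness j=2)
  i=3: ✗ (none in [3,5])
  i=4: ✗ (none in [4,6])
  i=5: ✓ (witness j=7)

0, 1, 2, 5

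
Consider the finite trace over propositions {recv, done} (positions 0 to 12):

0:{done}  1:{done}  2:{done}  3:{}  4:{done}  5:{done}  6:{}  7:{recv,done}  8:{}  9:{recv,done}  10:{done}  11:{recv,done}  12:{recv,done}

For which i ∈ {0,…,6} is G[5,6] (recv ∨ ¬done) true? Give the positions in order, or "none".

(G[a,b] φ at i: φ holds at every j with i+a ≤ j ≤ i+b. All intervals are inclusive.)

Evaluate at each i in [0,6]:
  i=0: ✗ (fails at j=5)
  i=1: ✓ (all of [6,7])
  i=2: ✓ (all of [7,8])
  i=3: ✓ (all of [8,9])
  i=4: ✗ (fails at j=10)
  i=5: ✗ (fails at j=10)
  i=6: ✓ (all of [11,12])

1, 2, 3, 6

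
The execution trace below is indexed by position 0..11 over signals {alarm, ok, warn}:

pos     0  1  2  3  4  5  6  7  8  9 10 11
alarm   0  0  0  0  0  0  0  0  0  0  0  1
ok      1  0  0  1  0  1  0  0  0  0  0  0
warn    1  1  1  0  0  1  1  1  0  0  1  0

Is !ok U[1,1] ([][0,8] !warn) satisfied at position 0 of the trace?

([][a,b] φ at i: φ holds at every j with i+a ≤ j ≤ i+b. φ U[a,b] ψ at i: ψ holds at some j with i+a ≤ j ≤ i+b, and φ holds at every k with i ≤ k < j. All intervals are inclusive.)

Need some j in [1,1] with [][0,8] !warn, and !ok at every k in [0,j-1].
  j=1: [][0,8] !warn — fails at 1.
No j in the window works → until fails.

False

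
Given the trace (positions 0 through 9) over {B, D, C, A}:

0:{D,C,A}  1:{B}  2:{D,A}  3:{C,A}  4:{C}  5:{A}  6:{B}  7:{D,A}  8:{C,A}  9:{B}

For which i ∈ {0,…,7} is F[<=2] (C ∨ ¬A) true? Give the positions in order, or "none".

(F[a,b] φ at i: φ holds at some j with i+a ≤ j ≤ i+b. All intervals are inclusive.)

Evaluate at each i in [0,7]:
  i=0: ✓ (witness j=0)
  i=1: ✓ (witness j=1)
  i=2: ✓ (witness j=3)
  i=3: ✓ (witness j=3)
  i=4: ✓ (witness j=4)
  i=5: ✓ (witness j=6)
  i=6: ✓ (witness j=6)
  i=7: ✓ (witness j=8)

0, 1, 2, 3, 4, 5, 6, 7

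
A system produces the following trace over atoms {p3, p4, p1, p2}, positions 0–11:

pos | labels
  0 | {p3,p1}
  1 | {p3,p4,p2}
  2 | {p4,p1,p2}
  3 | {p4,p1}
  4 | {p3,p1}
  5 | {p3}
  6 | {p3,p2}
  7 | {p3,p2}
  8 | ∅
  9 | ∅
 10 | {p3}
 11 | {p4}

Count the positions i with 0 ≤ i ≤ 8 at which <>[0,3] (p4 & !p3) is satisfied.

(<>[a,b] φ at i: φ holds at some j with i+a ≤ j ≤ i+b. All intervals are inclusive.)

5

Evaluate at each i in [0,8]:
  i=0: ✓ (witness j=2)
  i=1: ✓ (witness j=2)
  i=2: ✓ (witness j=2)
  i=3: ✓ (witness j=3)
  i=4: ✗ (none in [4,7])
  i=5: ✗ (none in [5,8])
  i=6: ✗ (none in [6,9])
  i=7: ✗ (none in [7,10])
  i=8: ✓ (witness j=11)
Positions where it holds: {0, 1, 2, 3, 8} → 5.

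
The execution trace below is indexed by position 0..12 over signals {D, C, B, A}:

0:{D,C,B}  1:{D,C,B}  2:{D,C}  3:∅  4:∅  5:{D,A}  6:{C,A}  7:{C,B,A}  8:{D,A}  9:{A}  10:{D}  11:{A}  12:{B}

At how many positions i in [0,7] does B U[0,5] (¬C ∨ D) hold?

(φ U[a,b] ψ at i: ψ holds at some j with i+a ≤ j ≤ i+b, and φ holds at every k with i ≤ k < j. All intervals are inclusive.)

Evaluate at each i in [0,7]:
  i=0: ✓ (rhs at j=0)
  i=1: ✓ (rhs at j=1)
  i=2: ✓ (rhs at j=2)
  i=3: ✓ (rhs at j=3)
  i=4: ✓ (rhs at j=4)
  i=5: ✓ (rhs at j=5)
  i=6: ✗ (lhs fails at k=6 before rhs at j=8)
  i=7: ✓ (rhs at j=8; lhs holds on [7,7])
Positions where it holds: {0, 1, 2, 3, 4, 5, 7} → 7.

7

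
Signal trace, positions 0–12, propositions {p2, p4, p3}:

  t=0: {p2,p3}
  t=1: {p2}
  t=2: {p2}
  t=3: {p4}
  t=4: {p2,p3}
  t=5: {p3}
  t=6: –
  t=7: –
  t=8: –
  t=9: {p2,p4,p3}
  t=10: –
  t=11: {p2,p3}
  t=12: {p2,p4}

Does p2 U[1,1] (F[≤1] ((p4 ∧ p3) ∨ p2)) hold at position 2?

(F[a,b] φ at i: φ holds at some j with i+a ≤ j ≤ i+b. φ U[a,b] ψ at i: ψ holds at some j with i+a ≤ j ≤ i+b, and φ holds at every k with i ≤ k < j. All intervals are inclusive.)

Holds

Need some j in [3,3] with F[≤1] ((p4 ∧ p3) ∨ p2), and p2 at every k in [2,j-1].
  j=3: F[≤1] ((p4 ∧ p3) ∨ p2) holds; p2 holds at every k in [2,2] → satisfied.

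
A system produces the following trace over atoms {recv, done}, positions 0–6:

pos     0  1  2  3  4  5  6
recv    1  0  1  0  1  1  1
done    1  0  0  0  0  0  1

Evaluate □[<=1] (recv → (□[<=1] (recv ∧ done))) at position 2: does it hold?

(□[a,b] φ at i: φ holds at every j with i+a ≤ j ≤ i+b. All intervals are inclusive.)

Check (recv → (□[<=1] (recv ∧ done))) at every j in [2,3]:
  j=2: antecedent true; consequent fails at 2 → ✗
  j=3: antecedent false → ✓
Fails at j=2 → formula fails.

No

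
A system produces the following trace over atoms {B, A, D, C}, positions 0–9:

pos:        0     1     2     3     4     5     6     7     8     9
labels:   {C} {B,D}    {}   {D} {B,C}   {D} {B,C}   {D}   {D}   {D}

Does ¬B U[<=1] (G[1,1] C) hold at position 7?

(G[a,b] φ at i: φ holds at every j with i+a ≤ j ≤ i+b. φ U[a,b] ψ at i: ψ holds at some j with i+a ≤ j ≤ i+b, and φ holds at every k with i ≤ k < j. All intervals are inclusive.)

False

Need some j in [7,8] with G[1,1] C, and ¬B at every k in [7,j-1].
  j=7: G[1,1] C — fails at 8.
  j=8: G[1,1] C — fails at 9.
No j in the window works → until fails.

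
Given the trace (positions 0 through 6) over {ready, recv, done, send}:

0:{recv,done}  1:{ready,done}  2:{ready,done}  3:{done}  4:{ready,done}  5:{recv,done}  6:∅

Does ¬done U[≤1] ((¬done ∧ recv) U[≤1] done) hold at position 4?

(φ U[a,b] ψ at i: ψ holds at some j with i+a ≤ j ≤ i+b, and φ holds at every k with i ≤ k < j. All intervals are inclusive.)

True

Need some j in [4,5] with ((¬done ∧ recv) U[≤1] done), and ¬done at every k in [4,j-1].
  j=4: ((¬done ∧ recv) U[≤1] done) holds; no prefix to check → satisfied.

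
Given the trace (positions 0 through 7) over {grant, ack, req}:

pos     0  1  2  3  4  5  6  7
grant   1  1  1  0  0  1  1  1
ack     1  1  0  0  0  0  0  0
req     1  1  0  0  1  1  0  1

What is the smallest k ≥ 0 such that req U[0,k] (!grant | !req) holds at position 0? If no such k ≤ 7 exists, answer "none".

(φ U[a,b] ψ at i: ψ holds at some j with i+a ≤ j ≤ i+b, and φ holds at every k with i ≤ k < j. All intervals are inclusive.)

Need earliest j ≥ 0 with (!grant | !req), and req at every k in [0,j-1].
  j=0: rhs fails.
  j=1: rhs fails.
  j=2: rhs holds; lhs holds on [0,1]. k = 2.

2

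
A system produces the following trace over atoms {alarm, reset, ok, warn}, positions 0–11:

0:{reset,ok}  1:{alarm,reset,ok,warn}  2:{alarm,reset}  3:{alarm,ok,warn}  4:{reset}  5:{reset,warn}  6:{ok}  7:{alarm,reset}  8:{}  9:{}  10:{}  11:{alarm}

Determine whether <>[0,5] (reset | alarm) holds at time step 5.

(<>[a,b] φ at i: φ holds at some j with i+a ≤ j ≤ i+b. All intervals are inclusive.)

Check (reset | alarm) at each j in [5,10]:
  j=5: true
  j=6: false
  j=7: true
  j=8: false
  j=9: false
  j=10: false
Found at j=5 → formula holds.

Yes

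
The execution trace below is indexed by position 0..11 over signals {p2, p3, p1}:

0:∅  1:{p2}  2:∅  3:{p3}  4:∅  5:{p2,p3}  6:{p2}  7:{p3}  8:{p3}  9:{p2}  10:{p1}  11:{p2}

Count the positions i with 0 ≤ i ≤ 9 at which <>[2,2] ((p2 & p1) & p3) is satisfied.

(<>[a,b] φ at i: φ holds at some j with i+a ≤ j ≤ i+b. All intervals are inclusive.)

Evaluate at each i in [0,9]:
  i=0: ✗ (none in [2,2])
  i=1: ✗ (none in [3,3])
  i=2: ✗ (none in [4,4])
  i=3: ✗ (none in [5,5])
  i=4: ✗ (none in [6,6])
  i=5: ✗ (none in [7,7])
  i=6: ✗ (none in [8,8])
  i=7: ✗ (none in [9,9])
  i=8: ✗ (none in [10,10])
  i=9: ✗ (none in [11,11])
Positions where it holds: {} → 0.

0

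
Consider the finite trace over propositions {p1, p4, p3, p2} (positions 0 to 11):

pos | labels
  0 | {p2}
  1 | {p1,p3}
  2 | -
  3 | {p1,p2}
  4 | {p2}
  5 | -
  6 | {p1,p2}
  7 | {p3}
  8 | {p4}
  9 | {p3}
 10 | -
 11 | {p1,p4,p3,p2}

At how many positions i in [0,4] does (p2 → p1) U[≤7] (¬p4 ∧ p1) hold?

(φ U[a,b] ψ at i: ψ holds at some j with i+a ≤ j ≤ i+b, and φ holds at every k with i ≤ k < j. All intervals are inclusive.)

3

Evaluate at each i in [0,4]:
  i=0: ✗ (lhs fails at k=0 before rhs at j=1)
  i=1: ✓ (rhs at j=1)
  i=2: ✓ (rhs at j=3; lhs holds on [2,2])
  i=3: ✓ (rhs at j=3)
  i=4: ✗ (lhs fails at k=4 before rhs at j=6)
Positions where it holds: {1, 2, 3} → 3.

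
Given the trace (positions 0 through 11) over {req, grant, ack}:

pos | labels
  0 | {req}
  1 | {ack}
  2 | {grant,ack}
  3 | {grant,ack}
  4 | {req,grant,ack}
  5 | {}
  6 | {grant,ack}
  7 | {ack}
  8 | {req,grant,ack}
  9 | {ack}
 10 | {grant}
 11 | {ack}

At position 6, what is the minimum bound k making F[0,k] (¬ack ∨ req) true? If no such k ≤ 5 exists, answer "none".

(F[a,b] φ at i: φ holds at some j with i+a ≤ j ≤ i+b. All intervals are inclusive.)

2

Scan j = 6,7,… for (¬ack ∨ req):
  j=6: fails
  j=7: fails
  j=8: holds
First hit at j=8, so smallest k = 8-6 = 2.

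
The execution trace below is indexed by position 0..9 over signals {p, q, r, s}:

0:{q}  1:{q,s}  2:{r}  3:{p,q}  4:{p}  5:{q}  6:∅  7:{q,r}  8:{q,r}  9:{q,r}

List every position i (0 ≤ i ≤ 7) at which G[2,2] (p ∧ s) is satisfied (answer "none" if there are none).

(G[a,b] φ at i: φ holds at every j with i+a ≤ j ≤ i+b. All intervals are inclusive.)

none

Evaluate at each i in [0,7]:
  i=0: ✗ (fails at j=2)
  i=1: ✗ (fails at j=3)
  i=2: ✗ (fails at j=4)
  i=3: ✗ (fails at j=5)
  i=4: ✗ (fails at j=6)
  i=5: ✗ (fails at j=7)
  i=6: ✗ (fails at j=8)
  i=7: ✗ (fails at j=9)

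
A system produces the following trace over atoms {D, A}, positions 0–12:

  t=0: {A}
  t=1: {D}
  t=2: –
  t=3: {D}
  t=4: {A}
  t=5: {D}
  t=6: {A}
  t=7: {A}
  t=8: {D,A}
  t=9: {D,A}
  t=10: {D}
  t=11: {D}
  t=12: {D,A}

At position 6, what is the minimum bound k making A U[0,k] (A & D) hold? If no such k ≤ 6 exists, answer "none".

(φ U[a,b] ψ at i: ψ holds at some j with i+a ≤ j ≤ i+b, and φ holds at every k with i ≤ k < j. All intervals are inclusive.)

Need earliest j ≥ 6 with (A & D), and A at every k in [6,j-1].
  j=6: rhs fails.
  j=7: rhs fails.
  j=8: rhs holds; lhs holds on [6,7]. k = 2.

2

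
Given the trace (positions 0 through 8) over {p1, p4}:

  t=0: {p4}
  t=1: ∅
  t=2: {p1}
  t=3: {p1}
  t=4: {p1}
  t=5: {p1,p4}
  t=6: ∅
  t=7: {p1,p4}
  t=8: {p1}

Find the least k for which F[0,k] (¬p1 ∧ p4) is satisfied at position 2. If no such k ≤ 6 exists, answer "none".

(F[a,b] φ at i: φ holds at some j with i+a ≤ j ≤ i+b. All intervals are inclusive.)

none

Scan j = 2,3,… for (¬p1 ∧ p4):
  j=2: fails
  j=3: fails
  j=4: fails
  j=5: fails
  j=6: fails
  j=7: fails
  j=8: fails
No j in [2,8] satisfies it → none.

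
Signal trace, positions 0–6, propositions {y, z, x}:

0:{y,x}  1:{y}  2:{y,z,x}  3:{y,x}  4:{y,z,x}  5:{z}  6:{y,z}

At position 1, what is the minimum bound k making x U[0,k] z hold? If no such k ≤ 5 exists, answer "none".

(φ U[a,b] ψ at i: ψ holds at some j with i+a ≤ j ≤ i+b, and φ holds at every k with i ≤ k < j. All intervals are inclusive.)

Need earliest j ≥ 1 with z, and x at every k in [1,j-1].
  j=1: rhs fails.
  j=2: rhs holds but lhs fails at k=1.
  j=3: rhs fails.
  j=4: rhs holds but lhs fails at k=1.
  j=5: rhs holds but lhs fails at k=1.
  j=6: rhs holds but lhs fails at k=1.
No witness within the range → none.

none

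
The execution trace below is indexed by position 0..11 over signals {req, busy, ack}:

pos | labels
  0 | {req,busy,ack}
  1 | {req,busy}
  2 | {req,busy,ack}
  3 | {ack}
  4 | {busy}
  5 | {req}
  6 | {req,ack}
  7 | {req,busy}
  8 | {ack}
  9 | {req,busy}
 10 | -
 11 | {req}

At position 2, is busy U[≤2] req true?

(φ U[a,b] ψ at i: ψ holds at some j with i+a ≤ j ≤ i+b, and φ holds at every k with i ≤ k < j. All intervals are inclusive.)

Need some j in [2,4] with req, and busy at every k in [2,j-1].
  j=2: req holds; no prefix to check → satisfied.

True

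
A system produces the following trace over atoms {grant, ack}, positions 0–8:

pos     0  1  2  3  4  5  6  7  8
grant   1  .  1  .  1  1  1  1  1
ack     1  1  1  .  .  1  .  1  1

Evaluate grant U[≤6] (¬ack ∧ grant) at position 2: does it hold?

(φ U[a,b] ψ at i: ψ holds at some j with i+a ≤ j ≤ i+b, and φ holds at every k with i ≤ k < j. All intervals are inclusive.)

Need some j in [2,8] with (¬ack ∧ grant), and grant at every k in [2,j-1].
  j=2: (¬ack ∧ grant) false.
  j=3: (¬ack ∧ grant) false.
  j=4: (¬ack ∧ grant) holds, but grant fails at k=3 → not this j.
  j=5: (¬ack ∧ grant) false.
  j=6: (¬ack ∧ grant) holds, but grant fails at k=3 → not this j.
  j=7: (¬ack ∧ grant) false.
  j=8: (¬ack ∧ grant) false.
No j in the window works → until fails.

No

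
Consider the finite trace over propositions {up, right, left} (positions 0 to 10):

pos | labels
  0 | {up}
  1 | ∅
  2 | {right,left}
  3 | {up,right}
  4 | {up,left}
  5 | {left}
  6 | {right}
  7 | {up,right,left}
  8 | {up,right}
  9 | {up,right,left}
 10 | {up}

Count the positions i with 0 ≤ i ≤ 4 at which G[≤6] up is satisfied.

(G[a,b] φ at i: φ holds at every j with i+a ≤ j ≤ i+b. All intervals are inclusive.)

0

Evaluate at each i in [0,4]:
  i=0: ✗ (fails at j=1)
  i=1: ✗ (fails at j=1)
  i=2: ✗ (fails at j=2)
  i=3: ✗ (fails at j=5)
  i=4: ✗ (fails at j=5)
Positions where it holds: {} → 0.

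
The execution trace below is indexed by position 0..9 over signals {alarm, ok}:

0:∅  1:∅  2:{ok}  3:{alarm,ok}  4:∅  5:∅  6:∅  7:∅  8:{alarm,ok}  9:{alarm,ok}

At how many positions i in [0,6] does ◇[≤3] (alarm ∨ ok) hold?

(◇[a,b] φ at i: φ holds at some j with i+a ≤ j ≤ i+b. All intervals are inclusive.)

Evaluate at each i in [0,6]:
  i=0: ✓ (witness j=2)
  i=1: ✓ (witness j=2)
  i=2: ✓ (witness j=2)
  i=3: ✓ (witness j=3)
  i=4: ✗ (none in [4,7])
  i=5: ✓ (witness j=8)
  i=6: ✓ (witness j=8)
Positions where it holds: {0, 1, 2, 3, 5, 6} → 6.

6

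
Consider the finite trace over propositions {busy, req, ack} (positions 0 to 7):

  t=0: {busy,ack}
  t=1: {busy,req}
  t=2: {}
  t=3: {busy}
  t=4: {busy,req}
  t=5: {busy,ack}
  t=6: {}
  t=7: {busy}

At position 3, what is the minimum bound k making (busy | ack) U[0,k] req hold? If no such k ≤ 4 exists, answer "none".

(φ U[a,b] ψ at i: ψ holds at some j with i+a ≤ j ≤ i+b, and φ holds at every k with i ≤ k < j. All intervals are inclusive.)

Need earliest j ≥ 3 with req, and (busy | ack) at every k in [3,j-1].
  j=3: rhs fails.
  j=4: rhs holds; lhs holds on [3,3]. k = 1.

1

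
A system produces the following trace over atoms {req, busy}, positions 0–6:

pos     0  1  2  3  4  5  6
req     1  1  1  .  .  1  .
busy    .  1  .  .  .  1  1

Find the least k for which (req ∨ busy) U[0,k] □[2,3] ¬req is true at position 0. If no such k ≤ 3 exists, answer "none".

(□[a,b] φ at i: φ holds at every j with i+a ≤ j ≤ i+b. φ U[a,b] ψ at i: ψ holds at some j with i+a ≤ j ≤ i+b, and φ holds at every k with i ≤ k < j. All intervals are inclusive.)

1

Need earliest j ≥ 0 with □[2,3] ¬req, and (req ∨ busy) at every k in [0,j-1].
  j=0: rhs fails.
  j=1: rhs holds; lhs holds on [0,0]. k = 1.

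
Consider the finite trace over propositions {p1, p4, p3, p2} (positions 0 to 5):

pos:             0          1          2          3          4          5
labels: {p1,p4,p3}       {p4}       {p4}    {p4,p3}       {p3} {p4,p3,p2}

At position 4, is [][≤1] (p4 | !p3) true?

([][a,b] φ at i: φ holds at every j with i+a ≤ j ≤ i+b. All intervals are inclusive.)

Check (p4 | !p3) at every j in [4,5]:
  j=4: false
  j=5: true
Fails at j=4 → formula fails.

False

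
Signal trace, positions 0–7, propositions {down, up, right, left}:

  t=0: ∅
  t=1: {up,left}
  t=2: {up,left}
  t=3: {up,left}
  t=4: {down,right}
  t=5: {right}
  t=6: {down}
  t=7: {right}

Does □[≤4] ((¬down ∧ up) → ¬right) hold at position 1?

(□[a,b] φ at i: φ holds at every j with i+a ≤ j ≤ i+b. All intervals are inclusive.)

Check ((¬down ∧ up) → ¬right) at every j in [1,5]:
  j=1: antecedent true; consequent true → ✓
  j=2: antecedent true; consequent true → ✓
  j=3: antecedent true; consequent true → ✓
  j=4: antecedent false → ✓
  j=5: antecedent false → ✓
All positions satisfy it → formula holds.

True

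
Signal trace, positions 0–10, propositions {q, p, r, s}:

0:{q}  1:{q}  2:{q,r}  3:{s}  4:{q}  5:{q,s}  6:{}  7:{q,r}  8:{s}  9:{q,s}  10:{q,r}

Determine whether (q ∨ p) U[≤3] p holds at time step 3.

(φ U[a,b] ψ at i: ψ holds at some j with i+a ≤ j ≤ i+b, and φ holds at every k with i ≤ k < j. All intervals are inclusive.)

Does not hold

Need some j in [3,6] with p, and (q ∨ p) at every k in [3,j-1].
  j=3: p false.
  j=4: p false.
  j=5: p false.
  j=6: p false.
No j in the window works → until fails.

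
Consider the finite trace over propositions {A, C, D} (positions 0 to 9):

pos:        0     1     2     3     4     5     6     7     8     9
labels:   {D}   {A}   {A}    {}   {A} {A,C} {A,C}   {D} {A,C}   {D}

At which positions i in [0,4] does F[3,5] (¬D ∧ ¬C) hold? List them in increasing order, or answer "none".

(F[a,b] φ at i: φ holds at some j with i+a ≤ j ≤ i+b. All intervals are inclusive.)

0, 1

Evaluate at each i in [0,4]:
  i=0: ✓ (witness j=3)
  i=1: ✓ (witness j=4)
  i=2: ✗ (none in [5,7])
  i=3: ✗ (none in [6,8])
  i=4: ✗ (none in [7,9])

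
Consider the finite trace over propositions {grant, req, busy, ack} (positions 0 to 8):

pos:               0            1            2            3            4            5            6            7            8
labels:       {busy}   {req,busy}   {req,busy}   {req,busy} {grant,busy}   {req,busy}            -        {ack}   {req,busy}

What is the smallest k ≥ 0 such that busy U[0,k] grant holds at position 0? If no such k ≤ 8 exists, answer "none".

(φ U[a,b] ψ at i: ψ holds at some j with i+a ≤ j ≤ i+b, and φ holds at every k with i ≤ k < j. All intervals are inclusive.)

Need earliest j ≥ 0 with grant, and busy at every k in [0,j-1].
  j=0: rhs fails.
  j=1: rhs fails.
  j=2: rhs fails.
  j=3: rhs fails.
  j=4: rhs holds; lhs holds on [0,3]. k = 4.

4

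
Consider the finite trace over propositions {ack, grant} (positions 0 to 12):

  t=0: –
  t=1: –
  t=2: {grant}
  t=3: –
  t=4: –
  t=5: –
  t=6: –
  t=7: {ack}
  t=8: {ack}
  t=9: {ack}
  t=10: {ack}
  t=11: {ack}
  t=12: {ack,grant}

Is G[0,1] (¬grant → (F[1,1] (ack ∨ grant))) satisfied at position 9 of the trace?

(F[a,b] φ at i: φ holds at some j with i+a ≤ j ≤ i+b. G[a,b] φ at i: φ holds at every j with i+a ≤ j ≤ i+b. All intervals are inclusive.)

Holds

Check (¬grant → (F[1,1] (ack ∨ grant))) at every j in [9,10]:
  j=9: antecedent true; consequent holds (witness at 10) → ✓
  j=10: antecedent true; consequent holds (witness at 11) → ✓
All positions satisfy it → formula holds.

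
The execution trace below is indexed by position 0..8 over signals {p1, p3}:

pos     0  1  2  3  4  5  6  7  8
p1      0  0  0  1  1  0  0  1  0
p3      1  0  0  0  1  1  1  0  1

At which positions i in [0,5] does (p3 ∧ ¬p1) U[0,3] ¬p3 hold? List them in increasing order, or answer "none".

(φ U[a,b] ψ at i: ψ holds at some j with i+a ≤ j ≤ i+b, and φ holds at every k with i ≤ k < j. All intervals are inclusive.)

Evaluate at each i in [0,5]:
  i=0: ✓ (rhs at j=1; lhs holds on [0,0])
  i=1: ✓ (rhs at j=1)
  i=2: ✓ (rhs at j=2)
  i=3: ✓ (rhs at j=3)
  i=4: ✗ (lhs fails at k=4 before rhs at j=7)
  i=5: ✓ (rhs at j=7; lhs holds on [5,6])

0, 1, 2, 3, 5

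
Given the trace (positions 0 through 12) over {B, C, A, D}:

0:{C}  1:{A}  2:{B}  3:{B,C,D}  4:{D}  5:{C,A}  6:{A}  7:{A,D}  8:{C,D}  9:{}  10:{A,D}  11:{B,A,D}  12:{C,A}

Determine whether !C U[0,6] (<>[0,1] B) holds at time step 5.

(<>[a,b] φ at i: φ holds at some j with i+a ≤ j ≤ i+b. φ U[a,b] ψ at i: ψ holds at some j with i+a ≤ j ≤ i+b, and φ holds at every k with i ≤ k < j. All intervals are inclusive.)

False

Need some j in [5,11] with <>[0,1] B, and !C at every k in [5,j-1].
  j=5: <>[0,1] B — fails (none in [5,6]).
  j=6: <>[0,1] B — fails (none in [6,7]).
  j=7: <>[0,1] B — fails (none in [7,8]).
  j=8: <>[0,1] B — fails (none in [8,9]).
  j=9: <>[0,1] B — fails (none in [9,10]).
  j=10: <>[0,1] B holds, but !C fails at k=5 → not this j.
  j=11: <>[0,1] B holds, but !C fails at k=5 → not this j.
No j in the window works → until fails.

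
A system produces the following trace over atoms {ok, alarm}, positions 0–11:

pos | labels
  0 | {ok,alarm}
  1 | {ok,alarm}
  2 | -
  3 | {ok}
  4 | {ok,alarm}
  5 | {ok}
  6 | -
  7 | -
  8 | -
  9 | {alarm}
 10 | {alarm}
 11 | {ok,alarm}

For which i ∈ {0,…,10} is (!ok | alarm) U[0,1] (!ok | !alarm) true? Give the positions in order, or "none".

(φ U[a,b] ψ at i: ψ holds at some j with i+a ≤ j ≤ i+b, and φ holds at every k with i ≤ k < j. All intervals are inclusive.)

Evaluate at each i in [0,10]:
  i=0: ✗ (no rhs in [0,1])
  i=1: ✓ (rhs at j=2; lhs holds on [1,1])
  i=2: ✓ (rhs at j=2)
  i=3: ✓ (rhs at j=3)
  i=4: ✓ (rhs at j=5; lhs holds on [4,4])
  i=5: ✓ (rhs at j=5)
  i=6: ✓ (rhs at j=6)
  i=7: ✓ (rhs at j=7)
  i=8: ✓ (rhs at j=8)
  i=9: ✓ (rhs at j=9)
  i=10: ✓ (rhs at j=10)

1, 2, 3, 4, 5, 6, 7, 8, 9, 10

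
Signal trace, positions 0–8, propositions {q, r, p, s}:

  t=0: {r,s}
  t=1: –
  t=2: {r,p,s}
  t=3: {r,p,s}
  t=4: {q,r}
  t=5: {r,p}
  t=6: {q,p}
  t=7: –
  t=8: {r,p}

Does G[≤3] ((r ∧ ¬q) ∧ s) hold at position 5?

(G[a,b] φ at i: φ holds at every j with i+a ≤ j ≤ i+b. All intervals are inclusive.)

Check ((r ∧ ¬q) ∧ s) at every j in [5,8]:
  j=5: false
  j=6: false
  j=7: false
  j=8: false
Fails at j=5 → formula fails.

No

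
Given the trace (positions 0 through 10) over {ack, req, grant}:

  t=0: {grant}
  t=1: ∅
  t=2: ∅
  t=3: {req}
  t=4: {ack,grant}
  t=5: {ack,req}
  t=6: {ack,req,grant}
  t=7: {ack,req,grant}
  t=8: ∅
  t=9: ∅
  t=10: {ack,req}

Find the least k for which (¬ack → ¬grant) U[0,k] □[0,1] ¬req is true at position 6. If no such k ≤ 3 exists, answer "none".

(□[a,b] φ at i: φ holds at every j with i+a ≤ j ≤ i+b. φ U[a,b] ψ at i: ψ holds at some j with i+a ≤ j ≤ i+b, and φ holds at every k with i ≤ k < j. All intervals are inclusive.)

2

Need earliest j ≥ 6 with □[0,1] ¬req, and (¬ack → ¬grant) at every k in [6,j-1].
  j=6: rhs fails.
  j=7: rhs fails.
  j=8: rhs holds; lhs holds on [6,7]. k = 2.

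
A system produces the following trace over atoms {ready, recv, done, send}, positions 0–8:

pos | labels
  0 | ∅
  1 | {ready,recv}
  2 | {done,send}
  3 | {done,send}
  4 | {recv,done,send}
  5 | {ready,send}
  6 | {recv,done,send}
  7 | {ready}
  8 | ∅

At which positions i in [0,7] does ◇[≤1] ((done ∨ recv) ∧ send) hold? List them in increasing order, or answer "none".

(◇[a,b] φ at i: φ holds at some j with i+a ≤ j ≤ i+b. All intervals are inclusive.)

Evaluate at each i in [0,7]:
  i=0: ✗ (none in [0,1])
  i=1: ✓ (witness j=2)
  i=2: ✓ (witness j=2)
  i=3: ✓ (witness j=3)
  i=4: ✓ (witness j=4)
  i=5: ✓ (witness j=6)
  i=6: ✓ (witness j=6)
  i=7: ✗ (none in [7,8])

1, 2, 3, 4, 5, 6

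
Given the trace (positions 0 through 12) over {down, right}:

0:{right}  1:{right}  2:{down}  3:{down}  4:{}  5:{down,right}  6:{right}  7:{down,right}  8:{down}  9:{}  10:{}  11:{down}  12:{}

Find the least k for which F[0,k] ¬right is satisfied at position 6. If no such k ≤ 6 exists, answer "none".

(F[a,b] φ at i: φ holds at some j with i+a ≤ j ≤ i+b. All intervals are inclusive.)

Scan j = 6,7,… for ¬right:
  j=6: fails
  j=7: fails
  j=8: holds
First hit at j=8, so smallest k = 8-6 = 2.

2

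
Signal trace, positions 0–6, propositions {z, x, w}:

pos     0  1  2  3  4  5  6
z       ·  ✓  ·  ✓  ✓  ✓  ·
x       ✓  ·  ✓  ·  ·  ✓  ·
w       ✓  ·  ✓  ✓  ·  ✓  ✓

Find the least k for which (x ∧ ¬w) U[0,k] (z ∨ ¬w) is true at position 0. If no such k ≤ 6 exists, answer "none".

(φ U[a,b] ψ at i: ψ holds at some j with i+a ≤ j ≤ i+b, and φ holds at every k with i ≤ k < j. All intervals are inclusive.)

none

Need earliest j ≥ 0 with (z ∨ ¬w), and (x ∧ ¬w) at every k in [0,j-1].
  j=0: rhs fails.
  j=1: rhs holds but lhs fails at k=0.
  j=2: rhs fails.
  j=3: rhs holds but lhs fails at k=0.
  j=4: rhs holds but lhs fails at k=0.
  j=5: rhs holds but lhs fails at k=0.
  j=6: rhs fails.
No witness within the range → none.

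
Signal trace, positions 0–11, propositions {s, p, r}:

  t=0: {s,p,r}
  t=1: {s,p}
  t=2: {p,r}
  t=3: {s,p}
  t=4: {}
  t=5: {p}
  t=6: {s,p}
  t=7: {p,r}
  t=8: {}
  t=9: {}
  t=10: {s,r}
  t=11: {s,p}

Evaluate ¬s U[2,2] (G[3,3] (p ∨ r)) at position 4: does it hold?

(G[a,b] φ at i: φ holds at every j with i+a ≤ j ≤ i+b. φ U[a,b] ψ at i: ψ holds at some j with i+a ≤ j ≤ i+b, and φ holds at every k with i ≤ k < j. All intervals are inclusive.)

Need some j in [6,6] with G[3,3] (p ∨ r), and ¬s at every k in [4,j-1].
  j=6: G[3,3] (p ∨ r) — fails at 9.
No j in the window works → until fails.

No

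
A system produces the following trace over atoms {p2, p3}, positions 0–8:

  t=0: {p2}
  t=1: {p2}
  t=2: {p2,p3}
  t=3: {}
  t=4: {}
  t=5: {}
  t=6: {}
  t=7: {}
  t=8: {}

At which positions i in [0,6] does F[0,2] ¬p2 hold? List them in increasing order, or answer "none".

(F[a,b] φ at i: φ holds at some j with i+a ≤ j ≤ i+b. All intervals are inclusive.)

Evaluate at each i in [0,6]:
  i=0: ✗ (none in [0,2])
  i=1: ✓ (witness j=3)
  i=2: ✓ (witness j=3)
  i=3: ✓ (witness j=3)
  i=4: ✓ (witness j=4)
  i=5: ✓ (witness j=5)
  i=6: ✓ (witness j=6)

1, 2, 3, 4, 5, 6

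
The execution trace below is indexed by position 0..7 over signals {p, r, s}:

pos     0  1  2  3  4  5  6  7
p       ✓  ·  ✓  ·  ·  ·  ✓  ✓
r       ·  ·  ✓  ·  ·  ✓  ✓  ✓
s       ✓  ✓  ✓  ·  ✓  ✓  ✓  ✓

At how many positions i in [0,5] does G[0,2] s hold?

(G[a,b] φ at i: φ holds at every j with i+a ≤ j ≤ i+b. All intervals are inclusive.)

3

Evaluate at each i in [0,5]:
  i=0: ✓ (all of [0,2])
  i=1: ✗ (fails at j=3)
  i=2: ✗ (fails at j=3)
  i=3: ✗ (fails at j=3)
  i=4: ✓ (all of [4,6])
  i=5: ✓ (all of [5,7])
Positions where it holds: {0, 4, 5} → 3.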